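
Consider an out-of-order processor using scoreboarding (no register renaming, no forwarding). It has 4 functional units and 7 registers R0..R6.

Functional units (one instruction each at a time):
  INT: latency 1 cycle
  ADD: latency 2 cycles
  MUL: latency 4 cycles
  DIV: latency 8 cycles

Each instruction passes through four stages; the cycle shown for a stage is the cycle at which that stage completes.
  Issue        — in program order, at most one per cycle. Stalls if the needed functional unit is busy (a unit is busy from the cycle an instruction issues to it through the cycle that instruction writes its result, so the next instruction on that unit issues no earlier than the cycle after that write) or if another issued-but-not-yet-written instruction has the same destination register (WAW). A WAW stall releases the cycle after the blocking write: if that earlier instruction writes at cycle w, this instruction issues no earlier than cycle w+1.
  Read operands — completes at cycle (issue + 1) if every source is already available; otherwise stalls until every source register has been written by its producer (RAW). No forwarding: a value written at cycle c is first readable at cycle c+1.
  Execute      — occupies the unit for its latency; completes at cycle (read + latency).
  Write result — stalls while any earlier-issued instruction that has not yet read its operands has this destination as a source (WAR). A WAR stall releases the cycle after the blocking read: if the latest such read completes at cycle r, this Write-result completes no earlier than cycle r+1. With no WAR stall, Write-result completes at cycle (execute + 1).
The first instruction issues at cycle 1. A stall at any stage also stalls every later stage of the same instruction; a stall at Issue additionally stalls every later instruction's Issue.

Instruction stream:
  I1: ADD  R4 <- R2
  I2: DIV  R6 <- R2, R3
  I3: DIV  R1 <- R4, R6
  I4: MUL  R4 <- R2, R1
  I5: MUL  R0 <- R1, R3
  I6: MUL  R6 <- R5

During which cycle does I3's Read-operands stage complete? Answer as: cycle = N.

cycle = 14

t=1  I1 issues→ADD
t=2  I1 reads, I2 issues→DIV
t=3  I2 reads
t=4  I1 exec-done
t=5  I1 writes R4
t=11  I2 exec-done
t=12  I2 writes R6
t=13  I3 issues→DIV
t=14  I3 reads, I4 issues→MUL
t=22  I3 exec-done
t=23  I3 writes R1
t=24  I4 reads
t=28  I4 exec-done
t=29  I4 writes R4
t=30  I5 issues→MUL
t=31  I5 reads
t=35  I5 exec-done
t=36  I5 writes R0
t=37  I6 issues→MUL
t=38  I6 reads
t=42  I6 exec-done
t=43  I6 writes R6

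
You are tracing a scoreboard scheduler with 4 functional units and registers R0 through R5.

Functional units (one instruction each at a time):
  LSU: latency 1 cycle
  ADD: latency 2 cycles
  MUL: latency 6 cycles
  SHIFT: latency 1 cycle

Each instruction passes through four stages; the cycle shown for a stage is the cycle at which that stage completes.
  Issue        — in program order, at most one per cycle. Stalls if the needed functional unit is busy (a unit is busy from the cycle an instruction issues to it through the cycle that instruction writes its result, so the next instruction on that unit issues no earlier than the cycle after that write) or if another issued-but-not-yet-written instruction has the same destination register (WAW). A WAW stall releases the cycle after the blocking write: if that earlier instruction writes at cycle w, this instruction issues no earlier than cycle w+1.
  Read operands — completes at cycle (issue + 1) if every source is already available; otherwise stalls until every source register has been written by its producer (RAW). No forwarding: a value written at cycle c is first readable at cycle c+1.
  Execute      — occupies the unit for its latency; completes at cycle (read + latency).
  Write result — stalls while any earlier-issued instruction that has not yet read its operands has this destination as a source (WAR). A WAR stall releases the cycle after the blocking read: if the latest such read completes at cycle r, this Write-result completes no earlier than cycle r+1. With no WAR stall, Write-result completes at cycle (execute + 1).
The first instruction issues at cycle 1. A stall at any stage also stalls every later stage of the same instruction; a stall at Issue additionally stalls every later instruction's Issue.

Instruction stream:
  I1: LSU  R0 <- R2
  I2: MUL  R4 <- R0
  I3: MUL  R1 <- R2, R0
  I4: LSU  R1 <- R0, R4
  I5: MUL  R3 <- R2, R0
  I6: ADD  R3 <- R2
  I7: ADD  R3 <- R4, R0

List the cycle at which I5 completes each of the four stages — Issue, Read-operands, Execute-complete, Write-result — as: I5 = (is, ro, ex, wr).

I5 = (23, 24, 30, 31)

t=1  I1 issues→LSU
t=2  I1 reads; I2 issues→MUL
t=3  I1 exec-done
t=4  I1 writes R0
t=5  I2 reads
t=11  I2 exec-done
t=12  I2 writes R4
t=13  I3 issues→MUL
t=14  I3 reads
t=20  I3 exec-done
t=21  I3 writes R1
t=22  I4 issues→LSU
t=23  I4 reads; I5 issues→MUL
t=24  I4 exec-done; I5 reads
t=25  I4 writes R1
t=30  I5 exec-done
t=31  I5 writes R3
t=32  I6 issues→ADD
t=33  I6 reads
t=35  I6 exec-done
t=36  I6 writes R3
t=37  I7 issues→ADD
t=38  I7 reads
t=40  I7 exec-done
t=41  I7 writes R3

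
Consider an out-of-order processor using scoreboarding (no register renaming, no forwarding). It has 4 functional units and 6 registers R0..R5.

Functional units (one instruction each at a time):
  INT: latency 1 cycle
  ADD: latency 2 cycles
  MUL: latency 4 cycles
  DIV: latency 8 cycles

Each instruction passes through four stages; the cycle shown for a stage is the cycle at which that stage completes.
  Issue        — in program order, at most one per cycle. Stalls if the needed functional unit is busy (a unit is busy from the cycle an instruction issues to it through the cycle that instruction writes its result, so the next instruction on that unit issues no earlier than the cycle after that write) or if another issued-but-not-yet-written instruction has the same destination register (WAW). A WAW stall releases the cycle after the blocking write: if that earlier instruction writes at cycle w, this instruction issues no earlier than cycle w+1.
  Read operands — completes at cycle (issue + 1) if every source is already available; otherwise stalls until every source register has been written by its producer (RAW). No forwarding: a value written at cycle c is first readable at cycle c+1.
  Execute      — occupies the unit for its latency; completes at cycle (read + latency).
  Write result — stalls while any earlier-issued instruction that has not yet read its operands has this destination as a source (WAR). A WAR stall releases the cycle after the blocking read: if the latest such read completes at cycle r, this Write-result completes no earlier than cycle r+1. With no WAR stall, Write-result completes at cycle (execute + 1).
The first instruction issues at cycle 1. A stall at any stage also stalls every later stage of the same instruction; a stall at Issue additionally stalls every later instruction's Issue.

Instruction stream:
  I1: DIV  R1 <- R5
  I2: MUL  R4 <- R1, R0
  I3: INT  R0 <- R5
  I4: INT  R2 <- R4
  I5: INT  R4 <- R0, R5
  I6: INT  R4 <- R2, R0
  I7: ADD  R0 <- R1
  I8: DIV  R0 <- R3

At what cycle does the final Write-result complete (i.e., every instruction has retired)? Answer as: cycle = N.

I1 -> (1, 2, 10, 11)
I2 -> (2, 12, 16, 17)  // RAW R1: wait I1 write@11
I3 -> (3, 4, 5, 13)  // WAR R0: wait I2 read@12
I4 -> (14, 18, 19, 20)  // struct: INT busy until I3 writes@13, RAW R4: wait I2 write@17
I5 -> (21, 22, 23, 24)  // struct: INT busy until I4 writes@20
I6 -> (25, 26, 27, 28)  // struct: INT busy until I5 writes@24
I7 -> (26, 27, 29, 30)
I8 -> (31, 32, 40, 41)  // WAW R0: wait I7 write@30

cycle = 41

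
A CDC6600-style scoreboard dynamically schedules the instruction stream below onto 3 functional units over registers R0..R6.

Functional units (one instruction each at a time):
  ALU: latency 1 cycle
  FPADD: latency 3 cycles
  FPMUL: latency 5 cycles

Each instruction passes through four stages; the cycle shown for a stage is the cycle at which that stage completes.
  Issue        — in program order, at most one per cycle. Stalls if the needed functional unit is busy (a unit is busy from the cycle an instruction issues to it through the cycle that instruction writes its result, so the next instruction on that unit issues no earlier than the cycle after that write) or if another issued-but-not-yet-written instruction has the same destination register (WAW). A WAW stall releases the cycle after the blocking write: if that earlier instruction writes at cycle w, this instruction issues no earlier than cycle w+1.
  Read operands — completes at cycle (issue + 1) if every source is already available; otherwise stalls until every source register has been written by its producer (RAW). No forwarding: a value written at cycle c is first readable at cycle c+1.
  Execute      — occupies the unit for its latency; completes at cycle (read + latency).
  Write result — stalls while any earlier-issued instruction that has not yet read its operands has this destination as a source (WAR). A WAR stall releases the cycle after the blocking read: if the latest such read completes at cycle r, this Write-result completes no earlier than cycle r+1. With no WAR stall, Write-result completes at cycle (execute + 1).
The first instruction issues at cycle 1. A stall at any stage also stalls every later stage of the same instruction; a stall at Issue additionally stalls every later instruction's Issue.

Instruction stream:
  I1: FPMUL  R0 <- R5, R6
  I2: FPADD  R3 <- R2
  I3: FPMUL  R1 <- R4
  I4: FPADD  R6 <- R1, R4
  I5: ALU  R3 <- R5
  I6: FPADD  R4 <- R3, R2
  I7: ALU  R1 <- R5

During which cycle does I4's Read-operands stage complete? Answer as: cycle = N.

[1] I1→FPMUL
[2] I1 RO; I2→FPADD
[3] I2 RO
[6] I2 EX
[7] I1 EX; I2 WR R3
[8] I1 WR R0
[9] I3→FPMUL
[10] I3 RO; I4→FPADD
[11] I5→ALU
[12] I5 RO
[13] I5 EX
[14] I5 WR R3
[15] I3 EX
[16] I3 WR R1
[17] I4 RO
[20] I4 EX
[21] I4 WR R6
[22] I6→FPADD
[23] I6 RO; I7→ALU
[24] I7 RO
[25] I7 EX
[26] I6 EX; I7 WR R1
[27] I6 WR R4

cycle = 17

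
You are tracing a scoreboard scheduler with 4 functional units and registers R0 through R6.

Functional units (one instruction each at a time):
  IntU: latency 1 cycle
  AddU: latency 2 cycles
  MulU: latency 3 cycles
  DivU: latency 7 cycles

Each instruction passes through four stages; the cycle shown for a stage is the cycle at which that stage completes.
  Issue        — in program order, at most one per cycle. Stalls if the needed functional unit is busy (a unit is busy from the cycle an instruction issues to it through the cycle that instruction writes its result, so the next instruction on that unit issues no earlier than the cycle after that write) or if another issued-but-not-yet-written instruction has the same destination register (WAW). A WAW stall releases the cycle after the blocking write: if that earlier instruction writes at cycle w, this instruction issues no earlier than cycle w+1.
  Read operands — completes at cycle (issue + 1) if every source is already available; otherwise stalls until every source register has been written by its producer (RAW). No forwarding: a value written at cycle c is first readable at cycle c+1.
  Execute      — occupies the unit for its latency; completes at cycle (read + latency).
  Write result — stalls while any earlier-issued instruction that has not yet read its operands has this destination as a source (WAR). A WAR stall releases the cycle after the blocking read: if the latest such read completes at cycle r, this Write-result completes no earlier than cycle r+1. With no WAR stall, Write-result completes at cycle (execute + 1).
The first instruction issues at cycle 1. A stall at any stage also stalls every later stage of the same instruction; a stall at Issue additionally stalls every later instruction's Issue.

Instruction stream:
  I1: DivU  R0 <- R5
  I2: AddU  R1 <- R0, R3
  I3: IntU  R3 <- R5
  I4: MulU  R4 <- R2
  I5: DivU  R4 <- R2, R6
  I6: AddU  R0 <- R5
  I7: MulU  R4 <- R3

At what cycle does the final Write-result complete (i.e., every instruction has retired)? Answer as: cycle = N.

cycle = 26

  I1 | 1 | 2 | 9 | 10
  I2 | 2 | 11 | 13 | 14   RAW R0: wait I1 write@10
  I3 | 3 | 4 | 5 | 12   WAR R3: wait I2 read@11
  I4 | 4 | 5 | 8 | 9
  I5 | 11 | 12 | 19 | 20   struct: DivU busy until I1 writes@10
  I6 | 15 | 16 | 18 | 19   struct: AddU busy until I2 writes@14
  I7 | 21 | 22 | 25 | 26   WAW R4: wait I5 write@20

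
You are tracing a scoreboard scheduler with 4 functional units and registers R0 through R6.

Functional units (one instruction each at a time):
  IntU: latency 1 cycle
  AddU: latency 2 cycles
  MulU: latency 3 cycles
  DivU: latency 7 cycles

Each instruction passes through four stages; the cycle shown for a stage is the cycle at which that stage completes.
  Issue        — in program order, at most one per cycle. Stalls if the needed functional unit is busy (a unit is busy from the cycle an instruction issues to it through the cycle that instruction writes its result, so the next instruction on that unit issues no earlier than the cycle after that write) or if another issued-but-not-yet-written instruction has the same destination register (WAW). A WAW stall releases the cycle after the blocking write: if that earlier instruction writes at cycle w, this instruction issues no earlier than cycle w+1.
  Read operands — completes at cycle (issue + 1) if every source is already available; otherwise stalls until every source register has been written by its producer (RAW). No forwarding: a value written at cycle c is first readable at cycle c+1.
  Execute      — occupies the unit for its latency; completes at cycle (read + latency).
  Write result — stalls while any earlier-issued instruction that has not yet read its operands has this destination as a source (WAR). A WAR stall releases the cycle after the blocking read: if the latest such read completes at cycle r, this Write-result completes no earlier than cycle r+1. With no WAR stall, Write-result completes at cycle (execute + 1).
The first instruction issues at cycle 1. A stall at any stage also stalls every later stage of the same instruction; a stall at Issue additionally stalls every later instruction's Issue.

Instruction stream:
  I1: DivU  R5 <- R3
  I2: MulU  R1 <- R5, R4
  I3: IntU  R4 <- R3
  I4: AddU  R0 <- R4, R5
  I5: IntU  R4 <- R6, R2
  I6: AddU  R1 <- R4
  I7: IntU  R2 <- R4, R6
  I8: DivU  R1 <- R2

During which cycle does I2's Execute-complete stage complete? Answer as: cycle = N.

cycle = 14

  I1 | 1 | 2 | 9 | 10
  I2 | 2 | 11 | 14 | 15   RAW R5: wait I1 write@10
  I3 | 3 | 4 | 5 | 12   WAR R4: wait I2 read@11
  I4 | 4 | 13 | 15 | 16   RAW R4: wait I3 write@12
  I5 | 13 | 14 | 15 | 16   struct: IntU busy until I3 writes@12
  I6 | 17 | 18 | 20 | 21   struct: AddU busy until I4 writes@16
  I7 | 18 | 19 | 20 | 21
  I8 | 22 | 23 | 30 | 31   WAW R1: wait I6 write@21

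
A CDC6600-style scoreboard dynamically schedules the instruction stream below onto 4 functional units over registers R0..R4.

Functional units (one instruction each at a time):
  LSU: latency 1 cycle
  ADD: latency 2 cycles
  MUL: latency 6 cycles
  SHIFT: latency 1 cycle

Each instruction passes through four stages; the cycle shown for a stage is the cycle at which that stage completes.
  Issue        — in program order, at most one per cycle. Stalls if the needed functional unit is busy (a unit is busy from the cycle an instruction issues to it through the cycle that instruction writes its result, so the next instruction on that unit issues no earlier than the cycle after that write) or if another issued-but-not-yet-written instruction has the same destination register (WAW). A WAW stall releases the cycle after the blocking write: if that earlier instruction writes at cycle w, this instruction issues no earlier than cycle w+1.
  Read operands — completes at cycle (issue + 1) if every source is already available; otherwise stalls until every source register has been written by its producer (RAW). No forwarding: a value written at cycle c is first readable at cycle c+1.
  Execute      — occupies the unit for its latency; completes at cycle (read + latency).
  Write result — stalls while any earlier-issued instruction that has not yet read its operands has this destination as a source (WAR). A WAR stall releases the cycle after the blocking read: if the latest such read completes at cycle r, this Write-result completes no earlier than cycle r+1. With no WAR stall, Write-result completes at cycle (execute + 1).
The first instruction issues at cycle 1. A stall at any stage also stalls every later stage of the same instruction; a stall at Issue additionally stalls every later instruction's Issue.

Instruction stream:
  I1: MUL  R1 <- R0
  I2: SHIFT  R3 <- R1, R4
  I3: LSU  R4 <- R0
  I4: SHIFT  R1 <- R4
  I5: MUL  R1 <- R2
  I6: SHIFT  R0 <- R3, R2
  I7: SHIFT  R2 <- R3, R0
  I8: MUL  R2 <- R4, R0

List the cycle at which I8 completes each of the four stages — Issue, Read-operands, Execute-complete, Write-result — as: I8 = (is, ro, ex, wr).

t=1  I1 dispatched to MUL
t=2  I1 operands ready | I2 dispatched to SHIFT
t=3  I3 dispatched to LSU
t=4  I3 operands ready
t=5  I3 complete
t=8  I1 complete
t=9  R1←I1
t=10  I2 operands ready
t=11  I2 complete | R4←I3
t=12  R3←I2
t=13  I4 dispatched to SHIFT
t=14  I4 operands ready
t=15  I4 complete
t=16  R1←I4
t=17  I5 dispatched to MUL
t=18  I5 operands ready | I6 dispatched to SHIFT
t=19  I6 operands ready
t=20  I6 complete
t=21  R0←I6
t=22  I7 dispatched to SHIFT
t=23  I7 operands ready
t=24  I5 complete | I7 complete
t=25  R1←I5 | R2←I7
t=26  I8 dispatched to MUL
t=27  I8 operands ready
t=33  I8 complete
t=34  R2←I8

I8 = (26, 27, 33, 34)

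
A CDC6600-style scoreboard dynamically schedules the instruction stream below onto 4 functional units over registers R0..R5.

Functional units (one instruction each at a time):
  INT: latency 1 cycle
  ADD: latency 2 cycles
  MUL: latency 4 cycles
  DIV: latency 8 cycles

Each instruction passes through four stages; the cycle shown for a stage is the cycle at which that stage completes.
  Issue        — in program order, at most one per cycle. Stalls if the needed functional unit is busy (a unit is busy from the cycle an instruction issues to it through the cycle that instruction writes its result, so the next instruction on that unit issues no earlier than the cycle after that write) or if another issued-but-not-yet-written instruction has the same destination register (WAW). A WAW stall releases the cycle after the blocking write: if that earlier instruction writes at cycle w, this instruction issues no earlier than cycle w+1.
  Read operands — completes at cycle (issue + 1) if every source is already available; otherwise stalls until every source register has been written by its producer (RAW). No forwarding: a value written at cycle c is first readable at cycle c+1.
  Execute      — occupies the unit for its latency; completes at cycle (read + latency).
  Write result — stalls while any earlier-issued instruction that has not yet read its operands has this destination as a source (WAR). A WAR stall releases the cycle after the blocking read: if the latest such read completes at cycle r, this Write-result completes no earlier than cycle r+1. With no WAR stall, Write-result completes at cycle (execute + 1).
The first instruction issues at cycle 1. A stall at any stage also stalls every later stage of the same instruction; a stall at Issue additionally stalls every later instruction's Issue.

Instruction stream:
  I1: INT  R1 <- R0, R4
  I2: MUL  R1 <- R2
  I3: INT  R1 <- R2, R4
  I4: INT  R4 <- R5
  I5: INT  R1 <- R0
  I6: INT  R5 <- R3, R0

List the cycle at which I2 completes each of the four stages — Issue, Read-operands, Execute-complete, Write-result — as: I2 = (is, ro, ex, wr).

I2 = (5, 6, 10, 11)

[I1] 1/2/3/4
[I2] 5/6/10/11  (WAW R1: wait I1 write@4)
[I3] 12/13/14/15  (WAW R1: wait I2 write@11)
[I4] 16/17/18/19  (struct: INT busy until I3 writes@15)
[I5] 20/21/22/23  (struct: INT busy until I4 writes@19)
[I6] 24/25/26/27  (struct: INT busy until I5 writes@23)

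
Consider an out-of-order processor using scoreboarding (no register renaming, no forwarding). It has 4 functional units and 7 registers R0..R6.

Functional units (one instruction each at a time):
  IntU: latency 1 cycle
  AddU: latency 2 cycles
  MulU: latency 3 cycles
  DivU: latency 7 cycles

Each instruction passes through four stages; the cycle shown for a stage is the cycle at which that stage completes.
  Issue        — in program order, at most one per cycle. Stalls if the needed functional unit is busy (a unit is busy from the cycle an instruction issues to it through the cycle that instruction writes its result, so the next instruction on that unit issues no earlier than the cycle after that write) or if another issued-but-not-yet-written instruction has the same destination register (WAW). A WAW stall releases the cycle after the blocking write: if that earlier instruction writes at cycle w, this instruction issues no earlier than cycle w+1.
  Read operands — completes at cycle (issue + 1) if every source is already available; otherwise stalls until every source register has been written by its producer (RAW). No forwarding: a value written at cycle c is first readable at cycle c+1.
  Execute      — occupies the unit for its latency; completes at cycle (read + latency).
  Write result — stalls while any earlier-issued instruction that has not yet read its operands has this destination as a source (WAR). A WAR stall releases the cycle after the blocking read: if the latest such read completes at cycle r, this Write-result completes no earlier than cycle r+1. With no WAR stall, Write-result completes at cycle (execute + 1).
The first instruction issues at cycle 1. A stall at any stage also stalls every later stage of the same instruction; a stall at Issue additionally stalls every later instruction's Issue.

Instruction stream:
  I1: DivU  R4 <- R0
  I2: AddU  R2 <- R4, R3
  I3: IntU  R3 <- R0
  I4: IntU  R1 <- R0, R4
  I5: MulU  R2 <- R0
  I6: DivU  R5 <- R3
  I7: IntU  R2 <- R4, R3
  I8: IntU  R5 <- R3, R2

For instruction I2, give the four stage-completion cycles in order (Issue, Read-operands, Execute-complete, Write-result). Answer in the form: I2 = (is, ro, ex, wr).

I2 = (2, 11, 13, 14)

c1: issue I1 (DivU)
c2: I1 read-ops · issue I2 (AddU)
c3: issue I3 (IntU)
c4: I3 read-ops
c5: I3 finished on IntU
c9: I1 finished on DivU
c10: I1→R4
c11: I2 read-ops
c12: I3→R3
c13: I2 finished on AddU · issue I4 (IntU)
c14: I2→R2 · I4 read-ops
c15: I4 finished on IntU · issue I5 (MulU)
c16: I4→R1 · I5 read-ops · issue I6 (DivU)
c17: I6 read-ops
c19: I5 finished on MulU
c20: I5→R2
c21: issue I7 (IntU)
c22: I7 read-ops
c23: I7 finished on IntU
c24: I6 finished on DivU · I7→R2
c25: I6→R5
c26: issue I8 (IntU)
c27: I8 read-ops
c28: I8 finished on IntU
c29: I8→R5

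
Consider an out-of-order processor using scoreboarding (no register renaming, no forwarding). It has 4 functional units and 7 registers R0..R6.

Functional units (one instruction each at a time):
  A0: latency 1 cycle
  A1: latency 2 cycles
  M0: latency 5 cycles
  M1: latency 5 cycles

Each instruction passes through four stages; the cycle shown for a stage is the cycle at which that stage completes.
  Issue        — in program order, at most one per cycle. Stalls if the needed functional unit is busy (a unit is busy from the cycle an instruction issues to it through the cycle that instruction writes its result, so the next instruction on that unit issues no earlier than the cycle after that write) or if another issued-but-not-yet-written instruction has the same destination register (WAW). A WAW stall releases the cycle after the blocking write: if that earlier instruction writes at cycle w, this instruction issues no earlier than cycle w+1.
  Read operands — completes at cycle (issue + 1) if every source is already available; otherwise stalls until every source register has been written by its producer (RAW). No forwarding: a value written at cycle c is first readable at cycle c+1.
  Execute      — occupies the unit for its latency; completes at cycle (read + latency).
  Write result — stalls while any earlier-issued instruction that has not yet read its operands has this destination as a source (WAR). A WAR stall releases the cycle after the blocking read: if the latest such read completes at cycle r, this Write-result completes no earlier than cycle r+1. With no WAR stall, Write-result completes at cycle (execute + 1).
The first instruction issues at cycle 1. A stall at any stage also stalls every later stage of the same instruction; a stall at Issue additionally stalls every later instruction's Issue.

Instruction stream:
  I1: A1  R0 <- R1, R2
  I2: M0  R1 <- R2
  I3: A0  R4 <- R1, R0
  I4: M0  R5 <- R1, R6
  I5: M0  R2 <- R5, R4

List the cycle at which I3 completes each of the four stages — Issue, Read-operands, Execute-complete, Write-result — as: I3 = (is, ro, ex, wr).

I3 = (3, 10, 11, 12)

[I1] 1/2/4/5
[I2] 2/3/8/9
[I3] 3/10/11/12  (RAW R1: wait I2 write@9)
[I4] 10/11/16/17  (struct: M0 busy until I2 writes@9)
[I5] 18/19/24/25  (struct: M0 busy until I4 writes@17)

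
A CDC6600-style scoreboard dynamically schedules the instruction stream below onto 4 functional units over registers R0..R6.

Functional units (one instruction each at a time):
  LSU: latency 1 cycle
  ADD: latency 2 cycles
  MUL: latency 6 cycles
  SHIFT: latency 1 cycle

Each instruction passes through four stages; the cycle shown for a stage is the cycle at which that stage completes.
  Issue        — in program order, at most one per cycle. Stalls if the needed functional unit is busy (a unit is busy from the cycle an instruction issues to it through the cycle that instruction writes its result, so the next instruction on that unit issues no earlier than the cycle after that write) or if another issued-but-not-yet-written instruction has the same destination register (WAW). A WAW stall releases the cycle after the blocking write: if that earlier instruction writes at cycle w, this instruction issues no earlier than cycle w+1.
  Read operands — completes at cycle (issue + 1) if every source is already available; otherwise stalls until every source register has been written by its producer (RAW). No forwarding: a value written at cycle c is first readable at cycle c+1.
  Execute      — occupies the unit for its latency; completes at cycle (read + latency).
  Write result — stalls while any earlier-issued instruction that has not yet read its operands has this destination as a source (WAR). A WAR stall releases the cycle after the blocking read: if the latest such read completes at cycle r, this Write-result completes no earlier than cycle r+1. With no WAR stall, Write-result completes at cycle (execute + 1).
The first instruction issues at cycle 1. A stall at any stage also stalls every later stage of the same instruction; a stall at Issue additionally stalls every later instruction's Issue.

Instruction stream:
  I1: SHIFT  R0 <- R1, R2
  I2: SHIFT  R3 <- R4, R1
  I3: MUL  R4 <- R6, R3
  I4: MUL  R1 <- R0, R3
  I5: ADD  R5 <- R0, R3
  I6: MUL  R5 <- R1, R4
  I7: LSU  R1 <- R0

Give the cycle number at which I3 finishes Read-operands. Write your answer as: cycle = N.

cycle = 9

I1  is:1  ro:2  ex:3  wr:4
I2  is:5  ro:6  ex:7  wr:8  — struct: SHIFT busy until I1 writes@4
I3  is:6  ro:9  ex:15  wr:16  — RAW R3: wait I2 write@8
I4  is:17  ro:18  ex:24  wr:25  — struct: MUL busy until I3 writes@16
I5  is:18  ro:19  ex:21  wr:22
I6  is:26  ro:27  ex:33  wr:34  — struct: MUL busy until I4 writes@25
I7  is:27  ro:28  ex:29  wr:30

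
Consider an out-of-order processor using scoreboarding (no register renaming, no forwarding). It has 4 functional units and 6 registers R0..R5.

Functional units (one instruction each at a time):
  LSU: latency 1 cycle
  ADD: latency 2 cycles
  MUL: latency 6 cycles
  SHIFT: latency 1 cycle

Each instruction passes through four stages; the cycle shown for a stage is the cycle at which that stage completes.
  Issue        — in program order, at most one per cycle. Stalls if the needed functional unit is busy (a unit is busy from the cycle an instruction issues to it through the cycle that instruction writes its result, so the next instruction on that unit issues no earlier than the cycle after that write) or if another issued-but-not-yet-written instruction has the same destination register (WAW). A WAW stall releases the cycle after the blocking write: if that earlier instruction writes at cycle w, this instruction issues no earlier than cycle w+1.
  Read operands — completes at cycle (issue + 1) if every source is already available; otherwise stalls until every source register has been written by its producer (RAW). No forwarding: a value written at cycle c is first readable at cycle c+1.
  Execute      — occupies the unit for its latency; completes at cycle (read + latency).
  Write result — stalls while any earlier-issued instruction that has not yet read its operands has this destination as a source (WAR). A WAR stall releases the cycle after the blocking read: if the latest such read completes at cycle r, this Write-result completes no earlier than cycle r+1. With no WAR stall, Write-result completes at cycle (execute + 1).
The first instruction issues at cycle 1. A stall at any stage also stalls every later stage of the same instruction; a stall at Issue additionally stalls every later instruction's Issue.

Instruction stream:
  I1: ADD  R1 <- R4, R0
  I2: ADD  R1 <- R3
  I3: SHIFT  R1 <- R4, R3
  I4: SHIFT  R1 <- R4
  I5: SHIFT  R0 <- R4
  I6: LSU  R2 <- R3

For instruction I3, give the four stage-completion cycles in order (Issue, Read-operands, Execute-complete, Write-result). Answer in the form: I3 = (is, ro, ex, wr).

I3 = (11, 12, 13, 14)

I1  is:1  ro:2  ex:4  wr:5
I2  is:6  ro:7  ex:9  wr:10  — struct: ADD busy until I1 writes@5
I3  is:11  ro:12  ex:13  wr:14  — WAW R1: wait I2 write@10
I4  is:15  ro:16  ex:17  wr:18  — struct: SHIFT busy until I3 writes@14
I5  is:19  ro:20  ex:21  wr:22  — struct: SHIFT busy until I4 writes@18
I6  is:20  ro:21  ex:22  wr:23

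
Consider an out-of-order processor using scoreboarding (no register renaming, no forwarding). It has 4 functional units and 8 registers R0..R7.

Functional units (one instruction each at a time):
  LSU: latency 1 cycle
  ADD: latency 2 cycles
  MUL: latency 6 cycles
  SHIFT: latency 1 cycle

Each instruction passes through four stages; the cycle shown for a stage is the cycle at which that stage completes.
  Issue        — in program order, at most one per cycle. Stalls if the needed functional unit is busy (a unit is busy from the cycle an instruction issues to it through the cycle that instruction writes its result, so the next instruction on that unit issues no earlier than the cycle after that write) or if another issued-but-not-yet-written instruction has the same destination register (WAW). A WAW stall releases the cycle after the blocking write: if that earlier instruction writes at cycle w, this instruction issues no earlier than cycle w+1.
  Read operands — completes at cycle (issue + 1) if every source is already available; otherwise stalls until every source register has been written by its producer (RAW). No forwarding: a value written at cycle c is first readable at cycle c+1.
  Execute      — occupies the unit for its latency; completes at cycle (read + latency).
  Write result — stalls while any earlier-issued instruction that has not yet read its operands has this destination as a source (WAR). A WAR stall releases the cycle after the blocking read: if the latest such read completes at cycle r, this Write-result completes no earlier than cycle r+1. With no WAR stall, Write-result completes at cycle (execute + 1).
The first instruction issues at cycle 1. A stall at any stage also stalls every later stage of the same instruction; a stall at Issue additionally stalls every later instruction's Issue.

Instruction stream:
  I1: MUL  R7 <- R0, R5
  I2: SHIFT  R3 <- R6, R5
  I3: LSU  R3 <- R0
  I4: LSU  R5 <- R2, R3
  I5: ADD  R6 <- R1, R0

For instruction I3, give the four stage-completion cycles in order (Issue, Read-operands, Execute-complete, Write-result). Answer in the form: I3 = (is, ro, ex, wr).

I3 = (6, 7, 8, 9)

I1  is:1  ro:2  ex:8  wr:9
I2  is:2  ro:3  ex:4  wr:5
I3  is:6  ro:7  ex:8  wr:9  — WAW R3: wait I2 write@5
I4  is:10  ro:11  ex:12  wr:13  — struct: LSU busy until I3 writes@9
I5  is:11  ro:12  ex:14  wr:15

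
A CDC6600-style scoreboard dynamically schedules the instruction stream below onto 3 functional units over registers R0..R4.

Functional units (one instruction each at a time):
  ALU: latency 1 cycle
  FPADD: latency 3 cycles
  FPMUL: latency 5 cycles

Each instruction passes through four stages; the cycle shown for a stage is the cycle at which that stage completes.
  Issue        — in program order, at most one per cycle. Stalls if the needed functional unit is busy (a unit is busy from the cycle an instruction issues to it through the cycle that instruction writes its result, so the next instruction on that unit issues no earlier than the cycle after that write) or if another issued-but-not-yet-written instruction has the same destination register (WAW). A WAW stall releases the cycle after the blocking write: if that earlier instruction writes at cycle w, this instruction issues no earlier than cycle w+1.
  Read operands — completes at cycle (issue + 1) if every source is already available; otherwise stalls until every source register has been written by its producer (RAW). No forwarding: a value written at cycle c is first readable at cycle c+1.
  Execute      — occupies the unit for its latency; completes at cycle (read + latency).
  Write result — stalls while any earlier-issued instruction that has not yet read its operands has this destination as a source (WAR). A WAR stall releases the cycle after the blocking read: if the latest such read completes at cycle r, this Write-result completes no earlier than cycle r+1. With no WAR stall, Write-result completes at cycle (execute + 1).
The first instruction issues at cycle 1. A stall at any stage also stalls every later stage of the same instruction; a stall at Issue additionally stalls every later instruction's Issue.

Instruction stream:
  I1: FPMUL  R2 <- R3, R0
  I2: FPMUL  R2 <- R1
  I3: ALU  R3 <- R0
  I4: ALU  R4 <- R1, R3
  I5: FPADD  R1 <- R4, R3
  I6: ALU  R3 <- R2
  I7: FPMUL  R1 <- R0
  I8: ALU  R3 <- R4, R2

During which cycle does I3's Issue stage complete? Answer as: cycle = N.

cycle = 10

c1: I1→FPMUL
c2: I1 RO
c7: I1 EX
c8: I1 WR R2
c9: I2→FPMUL
c10: I2 RO, I3→ALU
c11: I3 RO
c12: I3 EX
c13: I3 WR R3
c14: I4→ALU
c15: I2 EX, I4 RO, I5→FPADD
c16: I2 WR R2, I4 EX
c17: I4 WR R4
c18: I5 RO, I6→ALU
c19: I6 RO
c20: I6 EX
c21: I5 EX, I6 WR R3
c22: I5 WR R1
c23: I7→FPMUL
c24: I7 RO, I8→ALU
c25: I8 RO
c26: I8 EX
c27: I8 WR R3
c29: I7 EX
c30: I7 WR R1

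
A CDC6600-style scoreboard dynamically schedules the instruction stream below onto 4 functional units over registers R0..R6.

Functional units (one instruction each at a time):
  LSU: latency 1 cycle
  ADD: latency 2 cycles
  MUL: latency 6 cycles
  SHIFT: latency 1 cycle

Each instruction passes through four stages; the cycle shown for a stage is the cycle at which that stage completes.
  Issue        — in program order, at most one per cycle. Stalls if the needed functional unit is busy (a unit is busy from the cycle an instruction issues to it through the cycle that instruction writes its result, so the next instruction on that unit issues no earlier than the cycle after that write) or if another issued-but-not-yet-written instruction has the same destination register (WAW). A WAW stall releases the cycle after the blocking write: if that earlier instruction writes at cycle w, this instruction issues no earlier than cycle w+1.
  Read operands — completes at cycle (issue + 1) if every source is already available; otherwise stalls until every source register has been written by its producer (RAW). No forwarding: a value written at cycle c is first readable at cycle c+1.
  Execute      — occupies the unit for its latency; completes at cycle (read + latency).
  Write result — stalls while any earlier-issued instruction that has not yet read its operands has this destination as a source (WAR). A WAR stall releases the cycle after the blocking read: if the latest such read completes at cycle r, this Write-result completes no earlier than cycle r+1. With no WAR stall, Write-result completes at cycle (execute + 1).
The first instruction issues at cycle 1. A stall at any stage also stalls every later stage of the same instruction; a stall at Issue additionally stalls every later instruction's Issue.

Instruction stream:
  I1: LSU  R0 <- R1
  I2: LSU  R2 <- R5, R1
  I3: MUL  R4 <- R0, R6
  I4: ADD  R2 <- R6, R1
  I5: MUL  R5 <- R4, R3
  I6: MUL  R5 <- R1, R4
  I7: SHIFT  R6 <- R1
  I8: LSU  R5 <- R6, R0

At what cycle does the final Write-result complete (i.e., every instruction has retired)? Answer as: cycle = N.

cycle = 36

cycle 1: I1→LSU
cycle 2: I1 RO
cycle 3: I1 EX
cycle 4: I1 WR R0
cycle 5: I2→LSU
cycle 6: I2 RO | I3→MUL
cycle 7: I2 EX | I3 RO
cycle 8: I2 WR R2
cycle 9: I4→ADD
cycle 10: I4 RO
cycle 12: I4 EX
cycle 13: I3 EX | I4 WR R2
cycle 14: I3 WR R4
cycle 15: I5→MUL
cycle 16: I5 RO
cycle 22: I5 EX
cycle 23: I5 WR R5
cycle 24: I6→MUL
cycle 25: I6 RO | I7→SHIFT
cycle 26: I7 RO
cycle 27: I7 EX
cycle 28: I7 WR R6
cycle 31: I6 EX
cycle 32: I6 WR R5
cycle 33: I8→LSU
cycle 34: I8 RO
cycle 35: I8 EX
cycle 36: I8 WR R5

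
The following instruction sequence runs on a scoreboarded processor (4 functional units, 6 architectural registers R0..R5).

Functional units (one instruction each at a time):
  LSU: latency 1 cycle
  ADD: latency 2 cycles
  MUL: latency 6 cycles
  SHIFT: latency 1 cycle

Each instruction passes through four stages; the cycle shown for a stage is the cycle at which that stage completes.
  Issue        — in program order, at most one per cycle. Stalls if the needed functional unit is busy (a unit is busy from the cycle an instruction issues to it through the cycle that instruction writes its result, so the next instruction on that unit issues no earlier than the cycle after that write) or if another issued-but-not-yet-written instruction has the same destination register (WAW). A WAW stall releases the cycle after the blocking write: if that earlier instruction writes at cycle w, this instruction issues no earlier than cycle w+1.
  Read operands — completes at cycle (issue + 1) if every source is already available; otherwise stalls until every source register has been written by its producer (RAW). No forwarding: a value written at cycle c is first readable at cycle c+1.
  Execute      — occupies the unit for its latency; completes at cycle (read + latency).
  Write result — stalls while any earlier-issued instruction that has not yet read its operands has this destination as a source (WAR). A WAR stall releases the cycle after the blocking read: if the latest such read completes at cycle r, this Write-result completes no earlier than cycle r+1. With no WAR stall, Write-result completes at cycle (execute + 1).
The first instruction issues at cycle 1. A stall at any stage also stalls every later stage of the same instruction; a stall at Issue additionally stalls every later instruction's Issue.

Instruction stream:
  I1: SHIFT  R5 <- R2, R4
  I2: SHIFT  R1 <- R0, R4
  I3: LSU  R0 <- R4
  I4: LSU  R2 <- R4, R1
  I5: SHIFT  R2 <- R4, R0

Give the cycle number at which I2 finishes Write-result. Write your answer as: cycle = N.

cycle = 8

I1  is:1  ro:2  ex:3  wr:4
I2  is:5  ro:6  ex:7  wr:8  — struct: SHIFT busy until I1 writes@4
I3  is:6  ro:7  ex:8  wr:9
I4  is:10  ro:11  ex:12  wr:13  — struct: LSU busy until I3 writes@9
I5  is:14  ro:15  ex:16  wr:17  — WAW R2: wait I4 write@13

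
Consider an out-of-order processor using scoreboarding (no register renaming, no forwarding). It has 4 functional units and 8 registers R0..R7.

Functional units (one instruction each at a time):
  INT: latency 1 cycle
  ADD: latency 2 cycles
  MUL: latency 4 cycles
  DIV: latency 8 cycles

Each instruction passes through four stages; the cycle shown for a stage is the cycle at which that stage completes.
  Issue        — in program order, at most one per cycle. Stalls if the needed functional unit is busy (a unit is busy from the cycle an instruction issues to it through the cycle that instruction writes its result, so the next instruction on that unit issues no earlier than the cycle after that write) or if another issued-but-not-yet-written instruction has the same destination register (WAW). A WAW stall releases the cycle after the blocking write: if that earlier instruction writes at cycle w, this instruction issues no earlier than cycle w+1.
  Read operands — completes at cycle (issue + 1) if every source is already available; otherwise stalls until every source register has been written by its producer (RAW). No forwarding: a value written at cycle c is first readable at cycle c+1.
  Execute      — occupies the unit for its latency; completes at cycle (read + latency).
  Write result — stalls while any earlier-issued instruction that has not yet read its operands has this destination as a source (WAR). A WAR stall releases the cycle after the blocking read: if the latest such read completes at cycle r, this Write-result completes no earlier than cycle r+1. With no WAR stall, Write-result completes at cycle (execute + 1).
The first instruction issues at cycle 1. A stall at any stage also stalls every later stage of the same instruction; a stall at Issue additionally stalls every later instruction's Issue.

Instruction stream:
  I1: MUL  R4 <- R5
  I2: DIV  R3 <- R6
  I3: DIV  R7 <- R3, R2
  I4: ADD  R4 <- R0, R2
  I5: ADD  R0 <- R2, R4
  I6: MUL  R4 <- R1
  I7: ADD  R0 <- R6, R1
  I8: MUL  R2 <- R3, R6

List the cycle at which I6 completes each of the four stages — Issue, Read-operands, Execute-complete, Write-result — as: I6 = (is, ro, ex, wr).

I6 = (20, 21, 25, 26)

t=1  issue I1 (MUL)
t=2  I1 read-ops; issue I2 (DIV)
t=3  I2 read-ops
t=6  I1 finished on MUL
t=7  I1→R4
t=11  I2 finished on DIV
t=12  I2→R3
t=13  issue I3 (DIV)
t=14  I3 read-ops; issue I4 (ADD)
t=15  I4 read-ops
t=17  I4 finished on ADD
t=18  I4→R4
t=19  issue I5 (ADD)
t=20  I5 read-ops; issue I6 (MUL)
t=21  I6 read-ops
t=22  I3 finished on DIV; I5 finished on ADD
t=23  I3→R7; I5→R0
t=24  issue I7 (ADD)
t=25  I6 finished on MUL; I7 read-ops
t=26  I6→R4
t=27  I7 finished on ADD; issue I8 (MUL)
t=28  I7→R0; I8 read-ops
t=32  I8 finished on MUL
t=33  I8→R2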